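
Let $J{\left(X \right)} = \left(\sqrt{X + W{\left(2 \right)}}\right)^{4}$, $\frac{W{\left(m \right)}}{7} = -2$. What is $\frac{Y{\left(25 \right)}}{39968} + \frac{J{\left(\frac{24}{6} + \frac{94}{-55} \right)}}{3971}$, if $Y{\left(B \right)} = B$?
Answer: $\frac{16876475323}{480106607200} \approx 0.035152$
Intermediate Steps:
$W{\left(m \right)} = -14$ ($W{\left(m \right)} = 7 \left(-2\right) = -14$)
$J{\left(X \right)} = \left(-14 + X\right)^{2}$ ($J{\left(X \right)} = \left(\sqrt{X - 14}\right)^{4} = \left(\sqrt{-14 + X}\right)^{4} = \left(-14 + X\right)^{2}$)
$\frac{Y{\left(25 \right)}}{39968} + \frac{J{\left(\frac{24}{6} + \frac{94}{-55} \right)}}{3971} = \frac{25}{39968} + \frac{\left(-14 + \left(\frac{24}{6} + \frac{94}{-55}\right)\right)^{2}}{3971} = 25 \cdot \frac{1}{39968} + \left(-14 + \left(24 \cdot \frac{1}{6} + 94 \left(- \frac{1}{55}\right)\right)\right)^{2} \cdot \frac{1}{3971} = \frac{25}{39968} + \left(-14 + \left(4 - \frac{94}{55}\right)\right)^{2} \cdot \frac{1}{3971} = \frac{25}{39968} + \left(-14 + \frac{126}{55}\right)^{2} \cdot \frac{1}{3971} = \frac{25}{39968} + \left(- \frac{644}{55}\right)^{2} \cdot \frac{1}{3971} = \frac{25}{39968} + \frac{414736}{3025} \cdot \frac{1}{3971} = \frac{25}{39968} + \frac{414736}{12012275} = \frac{16876475323}{480106607200}$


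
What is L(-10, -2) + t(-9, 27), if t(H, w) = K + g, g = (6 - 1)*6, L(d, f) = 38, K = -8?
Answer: 60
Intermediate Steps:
g = 30 (g = 5*6 = 30)
t(H, w) = 22 (t(H, w) = -8 + 30 = 22)
L(-10, -2) + t(-9, 27) = 38 + 22 = 60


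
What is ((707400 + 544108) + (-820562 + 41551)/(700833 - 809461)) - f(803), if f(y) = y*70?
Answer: 129843610155/108628 ≈ 1.1953e+6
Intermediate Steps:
f(y) = 70*y
((707400 + 544108) + (-820562 + 41551)/(700833 - 809461)) - f(803) = ((707400 + 544108) + (-820562 + 41551)/(700833 - 809461)) - 70*803 = (1251508 - 779011/(-108628)) - 1*56210 = (1251508 - 779011*(-1/108628)) - 56210 = (1251508 + 779011/108628) - 56210 = 135949590035/108628 - 56210 = 129843610155/108628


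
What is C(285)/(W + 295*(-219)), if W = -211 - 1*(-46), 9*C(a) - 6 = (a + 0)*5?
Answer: -53/21590 ≈ -0.0024548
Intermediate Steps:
C(a) = ⅔ + 5*a/9 (C(a) = ⅔ + ((a + 0)*5)/9 = ⅔ + (a*5)/9 = ⅔ + (5*a)/9 = ⅔ + 5*a/9)
W = -165 (W = -211 + 46 = -165)
C(285)/(W + 295*(-219)) = (⅔ + (5/9)*285)/(-165 + 295*(-219)) = (⅔ + 475/3)/(-165 - 64605) = 159/(-64770) = 159*(-1/64770) = -53/21590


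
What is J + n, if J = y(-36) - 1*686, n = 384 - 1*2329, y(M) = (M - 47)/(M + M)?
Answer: -189349/72 ≈ -2629.8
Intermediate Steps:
y(M) = (-47 + M)/(2*M) (y(M) = (-47 + M)/((2*M)) = (-47 + M)*(1/(2*M)) = (-47 + M)/(2*M))
n = -1945 (n = 384 - 2329 = -1945)
J = -49309/72 (J = (½)*(-47 - 36)/(-36) - 1*686 = (½)*(-1/36)*(-83) - 686 = 83/72 - 686 = -49309/72 ≈ -684.85)
J + n = -49309/72 - 1945 = -189349/72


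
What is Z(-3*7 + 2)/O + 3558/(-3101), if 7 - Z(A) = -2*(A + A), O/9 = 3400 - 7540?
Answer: -1918219/1674540 ≈ -1.1455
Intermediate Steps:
O = -37260 (O = 9*(3400 - 7540) = 9*(-4140) = -37260)
Z(A) = 7 + 4*A (Z(A) = 7 - (-2)*(A + A) = 7 - (-2)*2*A = 7 - (-4)*A = 7 + 4*A)
Z(-3*7 + 2)/O + 3558/(-3101) = (7 + 4*(-3*7 + 2))/(-37260) + 3558/(-3101) = (7 + 4*(-21 + 2))*(-1/37260) + 3558*(-1/3101) = (7 + 4*(-19))*(-1/37260) - 3558/3101 = (7 - 76)*(-1/37260) - 3558/3101 = -69*(-1/37260) - 3558/3101 = 1/540 - 3558/3101 = -1918219/1674540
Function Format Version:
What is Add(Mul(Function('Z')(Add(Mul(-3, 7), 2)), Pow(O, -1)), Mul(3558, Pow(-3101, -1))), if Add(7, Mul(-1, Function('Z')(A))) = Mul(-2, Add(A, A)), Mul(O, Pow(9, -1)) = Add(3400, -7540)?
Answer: Rational(-1918219, 1674540) ≈ -1.1455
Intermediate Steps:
O = -37260 (O = Mul(9, Add(3400, -7540)) = Mul(9, -4140) = -37260)
Function('Z')(A) = Add(7, Mul(4, A)) (Function('Z')(A) = Add(7, Mul(-1, Mul(-2, Add(A, A)))) = Add(7, Mul(-1, Mul(-2, Mul(2, A)))) = Add(7, Mul(-1, Mul(-4, A))) = Add(7, Mul(4, A)))
Add(Mul(Function('Z')(Add(Mul(-3, 7), 2)), Pow(O, -1)), Mul(3558, Pow(-3101, -1))) = Add(Mul(Add(7, Mul(4, Add(Mul(-3, 7), 2))), Pow(-37260, -1)), Mul(3558, Pow(-3101, -1))) = Add(Mul(Add(7, Mul(4, Add(-21, 2))), Rational(-1, 37260)), Mul(3558, Rational(-1, 3101))) = Add(Mul(Add(7, Mul(4, -19)), Rational(-1, 37260)), Rational(-3558, 3101)) = Add(Mul(Add(7, -76), Rational(-1, 37260)), Rational(-3558, 3101)) = Add(Mul(-69, Rational(-1, 37260)), Rational(-3558, 3101)) = Add(Rational(1, 540), Rational(-3558, 3101)) = Rational(-1918219, 1674540)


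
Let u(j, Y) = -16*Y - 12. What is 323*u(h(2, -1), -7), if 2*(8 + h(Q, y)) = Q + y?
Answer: 32300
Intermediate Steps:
h(Q, y) = -8 + Q/2 + y/2 (h(Q, y) = -8 + (Q + y)/2 = -8 + (Q/2 + y/2) = -8 + Q/2 + y/2)
u(j, Y) = -12 - 16*Y
323*u(h(2, -1), -7) = 323*(-12 - 16*(-7)) = 323*(-12 + 112) = 323*100 = 32300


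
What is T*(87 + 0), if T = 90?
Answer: 7830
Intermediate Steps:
T*(87 + 0) = 90*(87 + 0) = 90*87 = 7830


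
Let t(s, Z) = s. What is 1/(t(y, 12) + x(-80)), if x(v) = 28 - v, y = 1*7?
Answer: 1/115 ≈ 0.0086956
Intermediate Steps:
y = 7
1/(t(y, 12) + x(-80)) = 1/(7 + (28 - 1*(-80))) = 1/(7 + (28 + 80)) = 1/(7 + 108) = 1/115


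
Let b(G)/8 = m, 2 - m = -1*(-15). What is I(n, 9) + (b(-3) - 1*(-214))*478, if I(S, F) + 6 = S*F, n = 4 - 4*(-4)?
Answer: 52754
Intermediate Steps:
n = 20 (n = 4 + 16 = 20)
I(S, F) = -6 + F*S (I(S, F) = -6 + S*F = -6 + F*S)
m = -13 (m = 2 - (-1)*(-15) = 2 - 1*15 = 2 - 15 = -13)
b(G) = -104 (b(G) = 8*(-13) = -104)
I(n, 9) + (b(-3) - 1*(-214))*478 = (-6 + 9*20) + (-104 - 1*(-214))*478 = (-6 + 180) + (-104 + 214)*478 = 174 + 110*478 = 174 + 52580 = 52754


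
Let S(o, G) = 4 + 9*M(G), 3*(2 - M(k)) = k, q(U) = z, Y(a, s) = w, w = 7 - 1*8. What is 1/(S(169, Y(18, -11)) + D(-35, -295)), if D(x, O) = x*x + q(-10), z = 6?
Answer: 1/1256 ≈ 0.00079618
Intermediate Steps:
w = -1 (w = 7 - 8 = -1)
Y(a, s) = -1
q(U) = 6
M(k) = 2 - k/3
S(o, G) = 22 - 3*G (S(o, G) = 4 + 9*(2 - G/3) = 4 + (18 - 3*G) = 22 - 3*G)
D(x, O) = 6 + x**2 (D(x, O) = x*x + 6 = x**2 + 6 = 6 + x**2)
1/(S(169, Y(18, -11)) + D(-35, -295)) = 1/((22 - 3*(-1)) + (6 + (-35)**2)) = 1/((22 + 3) + (6 + 1225)) = 1/(25 + 1231) = 1/1256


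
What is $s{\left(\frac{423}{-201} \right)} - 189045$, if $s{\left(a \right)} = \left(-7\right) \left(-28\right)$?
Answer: $-188849$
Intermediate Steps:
$s{\left(a \right)} = 196$
$s{\left(\frac{423}{-201} \right)} - 189045 = 196 - 189045 = -188849$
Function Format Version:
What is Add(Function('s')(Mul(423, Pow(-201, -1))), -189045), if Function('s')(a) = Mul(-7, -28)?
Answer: -188849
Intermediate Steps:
Function('s')(a) = 196
Add(Function('s')(Mul(423, Pow(-201, -1))), -189045) = Add(196, -189045) = -188849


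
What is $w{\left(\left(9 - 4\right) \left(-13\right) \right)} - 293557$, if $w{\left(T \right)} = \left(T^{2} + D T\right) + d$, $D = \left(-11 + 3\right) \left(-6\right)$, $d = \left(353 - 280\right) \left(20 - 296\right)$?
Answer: $-312600$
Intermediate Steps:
$d = -20148$ ($d = 73 \left(-276\right) = -20148$)
$D = 48$ ($D = \left(-8\right) \left(-6\right) = 48$)
$w{\left(T \right)} = -20148 + T^{2} + 48 T$ ($w{\left(T \right)} = \left(T^{2} + 48 T\right) - 20148 = -20148 + T^{2} + 48 T$)
$w{\left(\left(9 - 4\right) \left(-13\right) \right)} - 293557 = \left(-20148 + \left(\left(9 - 4\right) \left(-13\right)\right)^{2} + 48 \left(9 - 4\right) \left(-13\right)\right) - 293557 = \left(-20148 + \left(5 \left(-13\right)\right)^{2} + 48 \cdot 5 \left(-13\right)\right) - 293557 = \left(-20148 + \left(-65\right)^{2} + 48 \left(-65\right)\right) - 293557 = \left(-20148 + 4225 - 3120\right) - 293557 = -19043 - 293557 = -312600$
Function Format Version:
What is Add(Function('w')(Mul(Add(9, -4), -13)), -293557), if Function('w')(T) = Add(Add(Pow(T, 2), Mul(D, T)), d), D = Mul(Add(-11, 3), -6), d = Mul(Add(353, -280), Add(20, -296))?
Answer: -312600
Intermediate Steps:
d = -20148 (d = Mul(73, -276) = -20148)
D = 48 (D = Mul(-8, -6) = 48)
Function('w')(T) = Add(-20148, Pow(T, 2), Mul(48, T)) (Function('w')(T) = Add(Add(Pow(T, 2), Mul(48, T)), -20148) = Add(-20148, Pow(T, 2), Mul(48, T)))
Add(Function('w')(Mul(Add(9, -4), -13)), -293557) = Add(Add(-20148, Pow(Mul(Add(9, -4), -13), 2), Mul(48, Mul(Add(9, -4), -13))), -293557) = Add(Add(-20148, Pow(Mul(5, -13), 2), Mul(48, Mul(5, -13))), -293557) = Add(Add(-20148, Pow(-65, 2), Mul(48, -65)), -293557) = Add(Add(-20148, 4225, -3120), -293557) = Add(-19043, -293557) = -312600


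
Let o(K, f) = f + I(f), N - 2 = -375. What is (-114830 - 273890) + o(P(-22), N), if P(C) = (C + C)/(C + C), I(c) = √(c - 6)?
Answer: -389093 + I*√379 ≈ -3.8909e+5 + 19.468*I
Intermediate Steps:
I(c) = √(-6 + c)
P(C) = 1 (P(C) = (2*C)/((2*C)) = (2*C)*(1/(2*C)) = 1)
N = -373 (N = 2 - 375 = -373)
o(K, f) = f + √(-6 + f)
(-114830 - 273890) + o(P(-22), N) = (-114830 - 273890) + (-373 + √(-6 - 373)) = -388720 + (-373 + √(-379)) = -388720 + (-373 + I*√379) = -389093 + I*√379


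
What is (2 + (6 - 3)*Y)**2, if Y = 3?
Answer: 121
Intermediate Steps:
(2 + (6 - 3)*Y)**2 = (2 + (6 - 3)*3)**2 = (2 + 3*3)**2 = (2 + 9)**2 = 11**2 = 121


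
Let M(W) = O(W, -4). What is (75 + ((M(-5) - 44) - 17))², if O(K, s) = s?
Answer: 100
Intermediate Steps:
M(W) = -4
(75 + ((M(-5) - 44) - 17))² = (75 + ((-4 - 44) - 17))² = (75 + (-48 - 17))² = (75 - 65)² = 10² = 100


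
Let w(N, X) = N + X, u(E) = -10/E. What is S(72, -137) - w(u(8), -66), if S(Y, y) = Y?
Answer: 557/4 ≈ 139.25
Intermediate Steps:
S(72, -137) - w(u(8), -66) = 72 - (-10/8 - 66) = 72 - (-10*⅛ - 66) = 72 - (-5/4 - 66) = 72 - 1*(-269/4) = 72 + 269/4 = 557/4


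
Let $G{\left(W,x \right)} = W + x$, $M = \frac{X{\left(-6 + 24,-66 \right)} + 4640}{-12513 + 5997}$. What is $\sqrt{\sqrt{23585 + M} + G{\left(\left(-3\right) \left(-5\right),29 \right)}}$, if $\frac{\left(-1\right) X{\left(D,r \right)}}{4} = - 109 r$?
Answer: $\frac{\sqrt{12973356 + 543 \sqrt{6955105819}}}{543} \approx 14.057$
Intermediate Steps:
$X{\left(D,r \right)} = 436 r$ ($X{\left(D,r \right)} = - 4 \left(- 109 r\right) = 436 r$)
$M = \frac{6034}{1629}$ ($M = \frac{436 \left(-66\right) + 4640}{-12513 + 5997} = \frac{-28776 + 4640}{-6516} = \left(-24136\right) \left(- \frac{1}{6516}\right) = \frac{6034}{1629} \approx 3.7041$)
$\sqrt{\sqrt{23585 + M} + G{\left(\left(-3\right) \left(-5\right),29 \right)}} = \sqrt{\sqrt{23585 + \frac{6034}{1629}} + \left(\left(-3\right) \left(-5\right) + 29\right)} = \sqrt{\sqrt{\frac{38425999}{1629}} + \left(15 + 29\right)} = \sqrt{\frac{\sqrt{6955105819}}{543} + 44} = \sqrt{44 + \frac{\sqrt{6955105819}}{543}}$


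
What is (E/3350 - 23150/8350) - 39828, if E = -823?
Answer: -22283463091/559450 ≈ -39831.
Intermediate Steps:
(E/3350 - 23150/8350) - 39828 = (-823/3350 - 23150/8350) - 39828 = (-823*1/3350 - 23150*1/8350) - 39828 = (-823/3350 - 463/167) - 39828 = -1688491/559450 - 39828 = -22283463091/559450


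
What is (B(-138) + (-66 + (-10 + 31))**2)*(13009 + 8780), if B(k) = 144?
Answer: 47260341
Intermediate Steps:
(B(-138) + (-66 + (-10 + 31))**2)*(13009 + 8780) = (144 + (-66 + (-10 + 31))**2)*(13009 + 8780) = (144 + (-66 + 21)**2)*21789 = (144 + (-45)**2)*21789 = (144 + 2025)*21789 = 2169*21789 = 47260341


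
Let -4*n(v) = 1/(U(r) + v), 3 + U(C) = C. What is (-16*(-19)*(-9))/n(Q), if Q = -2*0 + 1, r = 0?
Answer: -21888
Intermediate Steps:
Q = 1 (Q = 0 + 1 = 1)
U(C) = -3 + C
n(v) = -1/(4*(-3 + v)) (n(v) = -1/(4*((-3 + 0) + v)) = -1/(4*(-3 + v)))
(-16*(-19)*(-9))/n(Q) = (-16*(-19)*(-9))/((-1/(-12 + 4*1))) = (304*(-9))/((-1/(-12 + 4))) = -2736/((-1/(-8))) = -2736/((-1*(-⅛))) = -2736/⅛ = -2736*8 = -21888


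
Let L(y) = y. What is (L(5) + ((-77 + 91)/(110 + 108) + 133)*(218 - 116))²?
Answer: 2190260882209/11881 ≈ 1.8435e+8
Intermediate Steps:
(L(5) + ((-77 + 91)/(110 + 108) + 133)*(218 - 116))² = (5 + ((-77 + 91)/(110 + 108) + 133)*(218 - 116))² = (5 + (14/218 + 133)*102)² = (5 + (14*(1/218) + 133)*102)² = (5 + (7/109 + 133)*102)² = (5 + (14504/109)*102)² = (5 + 1479408/109)² = (1479953/109)² = 2190260882209/11881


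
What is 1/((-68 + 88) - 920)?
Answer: -1/900 ≈ -0.0011111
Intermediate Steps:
1/((-68 + 88) - 920) = 1/(20 - 920) = 1/(-900) = -1/900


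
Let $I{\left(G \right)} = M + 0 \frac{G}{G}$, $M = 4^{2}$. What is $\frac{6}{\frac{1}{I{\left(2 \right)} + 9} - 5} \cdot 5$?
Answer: $- \frac{375}{62} \approx -6.0484$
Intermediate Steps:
$M = 16$
$I{\left(G \right)} = 16$ ($I{\left(G \right)} = 16 + 0 \frac{G}{G} = 16 + 0 \cdot 1 = 16 + 0 = 16$)
$\frac{6}{\frac{1}{I{\left(2 \right)} + 9} - 5} \cdot 5 = \frac{6}{\frac{1}{16 + 9} - 5} \cdot 5 = \frac{6}{\frac{1}{25} - 5} \cdot 5 = \frac{6}{- \frac{124}{25}} \cdot 5 = 6 \left(- \frac{25}{124}\right) 5 = \left(- \frac{75}{62}\right) 5 = - \frac{375}{62}$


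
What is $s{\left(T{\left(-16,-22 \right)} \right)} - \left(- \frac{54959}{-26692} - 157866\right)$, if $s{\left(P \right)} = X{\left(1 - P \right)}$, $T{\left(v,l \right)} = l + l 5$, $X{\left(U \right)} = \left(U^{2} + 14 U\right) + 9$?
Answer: $\frac{4735799833}{26692} \approx 1.7742 \cdot 10^{5}$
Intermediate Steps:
$X{\left(U \right)} = 9 + U^{2} + 14 U$
$T{\left(v,l \right)} = 6 l$ ($T{\left(v,l \right)} = l + 5 l = 6 l$)
$s{\left(P \right)} = 23 + \left(1 - P\right)^{2} - 14 P$ ($s{\left(P \right)} = 9 + \left(1 - P\right)^{2} + 14 \left(1 - P\right) = 9 + \left(1 - P\right)^{2} - \left(-14 + 14 P\right) = 23 + \left(1 - P\right)^{2} - 14 P$)
$s{\left(T{\left(-16,-22 \right)} \right)} - \left(- \frac{54959}{-26692} - 157866\right) = \left(24 + \left(6 \left(-22\right)\right)^{2} - 16 \cdot 6 \left(-22\right)\right) - \left(- \frac{54959}{-26692} - 157866\right) = \left(24 + \left(-132\right)^{2} - -2112\right) - \left(\left(-54959\right) \left(- \frac{1}{26692}\right) - 157866\right) = \left(24 + 17424 + 2112\right) - \left(\frac{54959}{26692} - 157866\right) = 19560 - - \frac{4213704313}{26692} = 19560 + \frac{4213704313}{26692} = \frac{4735799833}{26692}$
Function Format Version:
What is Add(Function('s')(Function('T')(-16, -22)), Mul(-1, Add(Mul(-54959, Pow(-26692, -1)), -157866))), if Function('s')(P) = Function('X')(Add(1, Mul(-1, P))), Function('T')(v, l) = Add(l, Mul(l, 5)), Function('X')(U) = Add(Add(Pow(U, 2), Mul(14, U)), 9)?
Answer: Rational(4735799833, 26692) ≈ 1.7742e+5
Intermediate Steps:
Function('X')(U) = Add(9, Pow(U, 2), Mul(14, U))
Function('T')(v, l) = Mul(6, l) (Function('T')(v, l) = Add(l, Mul(5, l)) = Mul(6, l))
Function('s')(P) = Add(23, Pow(Add(1, Mul(-1, P)), 2), Mul(-14, P)) (Function('s')(P) = Add(9, Pow(Add(1, Mul(-1, P)), 2), Mul(14, Add(1, Mul(-1, P)))) = Add(9, Pow(Add(1, Mul(-1, P)), 2), Add(14, Mul(-14, P))) = Add(23, Pow(Add(1, Mul(-1, P)), 2), Mul(-14, P)))
Add(Function('s')(Function('T')(-16, -22)), Mul(-1, Add(Mul(-54959, Pow(-26692, -1)), -157866))) = Add(Add(24, Pow(Mul(6, -22), 2), Mul(-16, Mul(6, -22))), Mul(-1, Add(Mul(-54959, Pow(-26692, -1)), -157866))) = Add(Add(24, Pow(-132, 2), Mul(-16, -132)), Mul(-1, Add(Mul(-54959, Rational(-1, 26692)), -157866))) = Add(Add(24, 17424, 2112), Mul(-1, Add(Rational(54959, 26692), -157866))) = Add(19560, Mul(-1, Rational(-4213704313, 26692))) = Add(19560, Rational(4213704313, 26692)) = Rational(4735799833, 26692)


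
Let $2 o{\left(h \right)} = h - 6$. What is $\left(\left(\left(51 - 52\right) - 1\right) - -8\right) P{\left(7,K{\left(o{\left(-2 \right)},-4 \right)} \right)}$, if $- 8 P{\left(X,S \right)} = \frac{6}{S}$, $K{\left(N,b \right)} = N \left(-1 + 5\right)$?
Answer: $\frac{9}{32} \approx 0.28125$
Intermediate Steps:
$o{\left(h \right)} = -3 + \frac{h}{2}$ ($o{\left(h \right)} = \frac{h - 6}{2} = \frac{-6 + h}{2} = -3 + \frac{h}{2}$)
$K{\left(N,b \right)} = 4 N$ ($K{\left(N,b \right)} = N 4 = 4 N$)
$P{\left(X,S \right)} = - \frac{3}{4 S}$ ($P{\left(X,S \right)} = - \frac{6 \frac{1}{S}}{8} = - \frac{3}{4 S}$)
$\left(\left(\left(51 - 52\right) - 1\right) - -8\right) P{\left(7,K{\left(o{\left(-2 \right)},-4 \right)} \right)} = \left(\left(\left(51 - 52\right) - 1\right) - -8\right) \left(- \frac{3}{4 \cdot 4 \left(-3 + \frac{1}{2} \left(-2\right)\right)}\right) = \left(\left(-1 - 1\right) + \left(-52 + 60\right)\right) \left(- \frac{3}{4 \cdot 4 \left(-3 - 1\right)}\right) = \left(-2 + 8\right) \left(- \frac{3}{4 \cdot 4 \left(-4\right)}\right) = 6 \left(- \frac{3}{4 \left(-16\right)}\right) = 6 \left(\left(- \frac{3}{4}\right) \left(- \frac{1}{16}\right)\right) = 6 \cdot \frac{3}{64} = \frac{9}{32}$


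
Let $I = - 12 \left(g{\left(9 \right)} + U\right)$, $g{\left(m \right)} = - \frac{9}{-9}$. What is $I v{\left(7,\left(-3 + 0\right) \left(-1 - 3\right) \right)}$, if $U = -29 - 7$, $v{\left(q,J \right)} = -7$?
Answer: $-2940$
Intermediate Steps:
$g{\left(m \right)} = 1$ ($g{\left(m \right)} = \left(-9\right) \left(- \frac{1}{9}\right) = 1$)
$U = -36$
$I = 420$ ($I = - 12 \left(1 - 36\right) = \left(-12\right) \left(-35\right) = 420$)
$I v{\left(7,\left(-3 + 0\right) \left(-1 - 3\right) \right)} = 420 \left(-7\right) = -2940$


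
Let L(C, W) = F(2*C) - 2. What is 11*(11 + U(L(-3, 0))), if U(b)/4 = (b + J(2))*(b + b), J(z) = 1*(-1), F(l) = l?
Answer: 6457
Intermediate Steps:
J(z) = -1
L(C, W) = -2 + 2*C (L(C, W) = 2*C - 2 = -2 + 2*C)
U(b) = 8*b*(-1 + b) (U(b) = 4*((b - 1)*(b + b)) = 4*((-1 + b)*(2*b)) = 4*(2*b*(-1 + b)) = 8*b*(-1 + b))
11*(11 + U(L(-3, 0))) = 11*(11 + 8*(-2 + 2*(-3))*(-1 + (-2 + 2*(-3)))) = 11*(11 + 8*(-2 - 6)*(-1 + (-2 - 6))) = 11*(11 + 8*(-8)*(-1 - 8)) = 11*(11 + 8*(-8)*(-9)) = 11*(11 + 576) = 11*587 = 6457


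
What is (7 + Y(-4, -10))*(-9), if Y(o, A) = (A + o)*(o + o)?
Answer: -1071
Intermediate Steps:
Y(o, A) = 2*o*(A + o) (Y(o, A) = (A + o)*(2*o) = 2*o*(A + o))
(7 + Y(-4, -10))*(-9) = (7 + 2*(-4)*(-10 - 4))*(-9) = (7 + 2*(-4)*(-14))*(-9) = (7 + 112)*(-9) = 119*(-9) = -1071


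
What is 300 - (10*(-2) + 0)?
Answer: 320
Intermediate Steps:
300 - (10*(-2) + 0) = 300 - (-20 + 0) = 300 - 1*(-20) = 300 + 20 = 320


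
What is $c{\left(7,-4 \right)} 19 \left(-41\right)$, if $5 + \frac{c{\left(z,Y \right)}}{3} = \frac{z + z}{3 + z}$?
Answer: $\frac{42066}{5} \approx 8413.2$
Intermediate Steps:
$c{\left(z,Y \right)} = -15 + \frac{6 z}{3 + z}$ ($c{\left(z,Y \right)} = -15 + 3 \frac{z + z}{3 + z} = -15 + 3 \frac{2 z}{3 + z} = -15 + \frac{6 z}{3 + z}$)
$c{\left(7,-4 \right)} 19 \left(-41\right) = \frac{9 \left(-5 - 7\right)}{3 + 7} \cdot 19 \left(-41\right) = \frac{9 \left(-5 - 7\right)}{10} \cdot 19 \left(-41\right) = 9 \cdot \frac{1}{10} \left(-12\right) 19 \left(-41\right) = \left(- \frac{54}{5}\right) 19 \left(-41\right) = \left(- \frac{1026}{5}\right) \left(-41\right) = \frac{42066}{5}$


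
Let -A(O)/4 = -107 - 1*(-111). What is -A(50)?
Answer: 16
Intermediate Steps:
A(O) = -16 (A(O) = -4*(-107 - 1*(-111)) = -4*(-107 + 111) = -4*4 = -16)
-A(50) = -1*(-16) = 16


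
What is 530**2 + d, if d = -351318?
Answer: -70418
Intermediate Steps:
530**2 + d = 530**2 - 351318 = 280900 - 351318 = -70418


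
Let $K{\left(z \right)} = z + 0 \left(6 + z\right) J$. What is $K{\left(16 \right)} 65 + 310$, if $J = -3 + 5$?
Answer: $1350$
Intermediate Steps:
$J = 2$
$K{\left(z \right)} = z$ ($K{\left(z \right)} = z + 0 \left(6 + z\right) 2 = z + 0 \cdot 2 = z + 0 = z$)
$K{\left(16 \right)} 65 + 310 = 16 \cdot 65 + 310 = 1040 + 310 = 1350$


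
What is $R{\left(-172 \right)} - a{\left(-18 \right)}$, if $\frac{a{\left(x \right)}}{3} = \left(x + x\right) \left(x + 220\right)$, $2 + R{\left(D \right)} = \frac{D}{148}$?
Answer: $\frac{807075}{37} \approx 21813.0$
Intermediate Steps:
$R{\left(D \right)} = -2 + \frac{D}{148}$
$a{\left(x \right)} = 6 x \left(220 + x\right)$ ($a{\left(x \right)} = 3 \left(x + x\right) \left(x + 220\right) = 3 \cdot 2 x \left(220 + x\right) = 6 x \left(220 + x\right)$)
$R{\left(-172 \right)} - a{\left(-18 \right)} = \left(-2 + \frac{1}{148} \left(-172\right)\right) - 6 \left(-18\right) \left(220 - 18\right) = \left(-2 - \frac{43}{37}\right) - 6 \left(-18\right) 202 = - \frac{117}{37} - -21816 = - \frac{117}{37} + 21816 = \frac{807075}{37}$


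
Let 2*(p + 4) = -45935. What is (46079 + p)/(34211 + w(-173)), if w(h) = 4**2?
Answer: 5135/7606 ≈ 0.67513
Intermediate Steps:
p = -45943/2 (p = -4 + (1/2)*(-45935) = -4 - 45935/2 = -45943/2 ≈ -22972.)
w(h) = 16
(46079 + p)/(34211 + w(-173)) = (46079 - 45943/2)/(34211 + 16) = (46215/2)/34227 = (46215/2)*(1/34227) = 5135/7606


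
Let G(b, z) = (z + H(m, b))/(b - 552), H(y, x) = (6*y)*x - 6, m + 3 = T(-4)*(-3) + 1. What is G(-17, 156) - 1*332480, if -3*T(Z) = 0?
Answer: -189181474/569 ≈ -3.3248e+5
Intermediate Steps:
T(Z) = 0 (T(Z) = -⅓*0 = 0)
m = -2 (m = -3 + (0*(-3) + 1) = -3 + (0 + 1) = -3 + 1 = -2)
H(y, x) = -6 + 6*x*y (H(y, x) = 6*x*y - 6 = -6 + 6*x*y)
G(b, z) = (-6 + z - 12*b)/(-552 + b) (G(b, z) = (z + (-6 + 6*b*(-2)))/(b - 552) = (z + (-6 - 12*b))/(-552 + b) = (-6 + z - 12*b)/(-552 + b))
G(-17, 156) - 1*332480 = (-6 + 156 - 12*(-17))/(-552 - 17) - 1*332480 = (-6 + 156 + 204)/(-569) - 332480 = -1/569*354 - 332480 = -354/569 - 332480 = -189181474/569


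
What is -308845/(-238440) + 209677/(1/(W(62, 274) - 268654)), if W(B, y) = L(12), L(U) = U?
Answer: -2686171983196423/47688 ≈ -5.6328e+10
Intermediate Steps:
W(B, y) = 12
-308845/(-238440) + 209677/(1/(W(62, 274) - 268654)) = -308845/(-238440) + 209677/(1/(12 - 268654)) = -308845*(-1/238440) + 209677/(1/(-268642)) = 61769/47688 + 209677/(-1/268642) = 61769/47688 + 209677*(-268642) = 61769/47688 - 56328048634 = -2686171983196423/47688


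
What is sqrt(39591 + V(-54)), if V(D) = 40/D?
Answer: sqrt(3206811)/9 ≈ 198.97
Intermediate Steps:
sqrt(39591 + V(-54)) = sqrt(39591 + 40/(-54)) = sqrt(39591 + 40*(-1/54)) = sqrt(39591 - 20/27) = sqrt(1068937/27) = sqrt(3206811)/9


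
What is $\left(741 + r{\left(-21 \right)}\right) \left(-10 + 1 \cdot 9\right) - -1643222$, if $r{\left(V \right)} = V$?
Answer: $1642502$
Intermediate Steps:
$\left(741 + r{\left(-21 \right)}\right) \left(-10 + 1 \cdot 9\right) - -1643222 = \left(741 - 21\right) \left(-10 + 1 \cdot 9\right) - -1643222 = 720 \left(-10 + 9\right) + 1643222 = 720 \left(-1\right) + 1643222 = -720 + 1643222 = 1642502$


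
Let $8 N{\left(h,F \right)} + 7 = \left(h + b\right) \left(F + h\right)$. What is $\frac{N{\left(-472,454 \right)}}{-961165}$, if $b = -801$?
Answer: $- \frac{22907}{7689320} \approx -0.0029791$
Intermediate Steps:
$N{\left(h,F \right)} = - \frac{7}{8} + \frac{\left(-801 + h\right) \left(F + h\right)}{8}$ ($N{\left(h,F \right)} = - \frac{7}{8} + \frac{\left(h - 801\right) \left(F + h\right)}{8} = - \frac{7}{8} + \frac{\left(-801 + h\right) \left(F + h\right)}{8}$)
$\frac{N{\left(-472,454 \right)}}{-961165} = \frac{- \frac{7}{8} - \frac{181827}{4} - -47259 + \frac{\left(-472\right)^{2}}{8} + \frac{1}{8} \cdot 454 \left(-472\right)}{-961165} = \left(- \frac{7}{8} - \frac{181827}{4} + 47259 + \frac{1}{8} \cdot 222784 - 26786\right) \left(- \frac{1}{961165}\right) = \left(- \frac{7}{8} - \frac{181827}{4} + 47259 + 27848 - 26786\right) \left(- \frac{1}{961165}\right) = \frac{22907}{8} \left(- \frac{1}{961165}\right) = - \frac{22907}{7689320}$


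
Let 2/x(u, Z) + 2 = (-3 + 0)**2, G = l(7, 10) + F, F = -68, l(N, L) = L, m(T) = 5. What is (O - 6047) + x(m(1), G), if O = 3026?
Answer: -21145/7 ≈ -3020.7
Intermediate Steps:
G = -58 (G = 10 - 68 = -58)
x(u, Z) = 2/7 (x(u, Z) = 2/(-2 + (-3 + 0)**2) = 2/(-2 + (-3)**2) = 2/(-2 + 9) = 2/7)
(O - 6047) + x(m(1), G) = (3026 - 6047) + 2/7 = -3021 + 2/7 = -21145/7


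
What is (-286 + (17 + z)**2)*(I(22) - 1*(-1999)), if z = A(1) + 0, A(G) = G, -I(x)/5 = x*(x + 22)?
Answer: -107958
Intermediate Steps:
I(x) = -5*x*(22 + x) (I(x) = -5*x*(x + 22) = -5*x*(22 + x))
z = 1 (z = 1 + 0 = 1)
(-286 + (17 + z)**2)*(I(22) - 1*(-1999)) = (-286 + (17 + 1)**2)*(-5*22*(22 + 22) - 1*(-1999)) = (-286 + 18**2)*(-5*22*44 + 1999) = (-286 + 324)*(-4840 + 1999) = 38*(-2841) = -107958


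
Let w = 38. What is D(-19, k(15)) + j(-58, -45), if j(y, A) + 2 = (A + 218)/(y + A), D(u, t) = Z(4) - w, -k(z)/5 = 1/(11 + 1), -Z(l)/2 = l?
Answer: -5117/103 ≈ -49.680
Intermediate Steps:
Z(l) = -2*l
k(z) = -5/12 (k(z) = -5/(11 + 1) = -5/12)
D(u, t) = -46 (D(u, t) = -2*4 - 1*38 = -8 - 38 = -46)
j(y, A) = -2 + (218 + A)/(A + y) (j(y, A) = -2 + (A + 218)/(y + A) = -2 + (218 + A)/(A + y))
D(-19, k(15)) + j(-58, -45) = -46 + (218 - 1*(-45) - 2*(-58))/(-45 - 58) = -46 + (218 + 45 + 116)/(-103) = -46 - 1/103*379 = -46 - 379/103 = -5117/103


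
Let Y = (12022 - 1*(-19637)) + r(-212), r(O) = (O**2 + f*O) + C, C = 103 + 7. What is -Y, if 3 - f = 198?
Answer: -118053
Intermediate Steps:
f = -195 (f = 3 - 1*198 = 3 - 198 = -195)
C = 110
r(O) = 110 + O**2 - 195*O (r(O) = (O**2 - 195*O) + 110 = 110 + O**2 - 195*O)
Y = 118053 (Y = (12022 - 1*(-19637)) + (110 + (-212)**2 - 195*(-212)) = (12022 + 19637) + (110 + 44944 + 41340) = 31659 + 86394 = 118053)
-Y = -1*118053 = -118053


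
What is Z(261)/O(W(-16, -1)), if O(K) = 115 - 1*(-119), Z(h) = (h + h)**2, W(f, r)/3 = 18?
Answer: 15138/13 ≈ 1164.5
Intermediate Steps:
W(f, r) = 54 (W(f, r) = 3*18 = 54)
Z(h) = 4*h**2 (Z(h) = (2*h)**2 = 4*h**2)
O(K) = 234 (O(K) = 115 + 119 = 234)
Z(261)/O(W(-16, -1)) = (4*261**2)/234 = (4*68121)*(1/234) = 272484*(1/234) = 15138/13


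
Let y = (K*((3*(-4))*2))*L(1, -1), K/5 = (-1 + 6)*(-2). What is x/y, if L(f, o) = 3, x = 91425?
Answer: 1219/48 ≈ 25.396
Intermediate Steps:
K = -50 (K = 5*((-1 + 6)*(-2)) = 5*(5*(-2)) = 5*(-10) = -50)
y = 3600 (y = -50*3*(-4)*2*3 = -(-600)*2*3 = -50*(-24)*3 = 1200*3 = 3600)
x/y = 91425/3600 = 91425*(1/3600) = 1219/48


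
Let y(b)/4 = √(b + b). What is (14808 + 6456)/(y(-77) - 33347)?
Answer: -709090608/1112024873 - 85056*I*√154/1112024873 ≈ -0.63766 - 0.00094919*I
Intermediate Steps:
y(b) = 4*√2*√b (y(b) = 4*√(b + b) = 4*√(2*b) = 4*(√2*√b) = 4*√2*√b)
(14808 + 6456)/(y(-77) - 33347) = (14808 + 6456)/(4*√2*√(-77) - 33347) = 21264/(4*√2*(I*√77) - 33347) = 21264/(4*I*√154 - 33347) = 21264/(-33347 + 4*I*√154)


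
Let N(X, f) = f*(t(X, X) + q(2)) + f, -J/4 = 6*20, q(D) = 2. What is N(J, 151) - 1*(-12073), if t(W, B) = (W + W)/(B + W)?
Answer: 12677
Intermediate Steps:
J = -480 (J = -24*20 = -4*120 = -480)
t(W, B) = 2*W/(B + W) (t(W, B) = (2*W)/(B + W) = 2*W/(B + W))
N(X, f) = 4*f (N(X, f) = f*(2*X/(X + X) + 2) + f = f*(2*X/((2*X)) + 2) + f = f*(2*X*(1/(2*X)) + 2) + f = f*(1 + 2) + f = f*3 + f = 3*f + f = 4*f)
N(J, 151) - 1*(-12073) = 4*151 - 1*(-12073) = 604 + 12073 = 12677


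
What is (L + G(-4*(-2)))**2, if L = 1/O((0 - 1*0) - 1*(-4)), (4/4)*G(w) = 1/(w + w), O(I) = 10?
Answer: 169/6400 ≈ 0.026406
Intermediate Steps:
G(w) = 1/(2*w) (G(w) = 1/(w + w) = 1/(2*w))
L = 1/10 ≈ 0.10000
(L + G(-4*(-2)))**2 = (1/10 + 1/(2*((-4*(-2)))))**2 = (1/10 + (1/2)/8)**2 = (1/10 + (1/2)*(1/8))**2 = (1/10 + 1/16)**2 = (13/80)**2 = 169/6400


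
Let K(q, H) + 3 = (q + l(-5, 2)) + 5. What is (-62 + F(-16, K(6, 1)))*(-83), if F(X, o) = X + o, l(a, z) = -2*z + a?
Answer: 6557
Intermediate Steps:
l(a, z) = a - 2*z
K(q, H) = -7 + q (K(q, H) = -3 + ((q + (-5 - 2*2)) + 5) = -3 + ((q + (-5 - 4)) + 5) = -3 + ((q - 9) + 5) = -3 + ((-9 + q) + 5) = -3 + (-4 + q) = -7 + q)
(-62 + F(-16, K(6, 1)))*(-83) = (-62 + (-16 + (-7 + 6)))*(-83) = (-62 + (-16 - 1))*(-83) = (-62 - 17)*(-83) = -79*(-83) = 6557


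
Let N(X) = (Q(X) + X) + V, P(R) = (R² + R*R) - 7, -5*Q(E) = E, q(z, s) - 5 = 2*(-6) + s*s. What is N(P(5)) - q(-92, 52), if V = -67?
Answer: -13648/5 ≈ -2729.6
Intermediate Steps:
q(z, s) = -7 + s² (q(z, s) = 5 + (2*(-6) + s*s) = 5 + (-12 + s²) = -7 + s²)
Q(E) = -E/5
P(R) = -7 + 2*R² (P(R) = (R² + R²) - 7 = 2*R² - 7 = -7 + 2*R²)
N(X) = -67 + 4*X/5 (N(X) = (-X/5 + X) - 67 = 4*X/5 - 67 = -67 + 4*X/5)
N(P(5)) - q(-92, 52) = (-67 + 4*(-7 + 2*5²)/5) - (-7 + 52²) = (-67 + 4*(-7 + 2*25)/5) - (-7 + 2704) = (-67 + 4*(-7 + 50)/5) - 1*2697 = (-67 + (⅘)*43) - 2697 = (-67 + 172/5) - 2697 = -163/5 - 2697 = -13648/5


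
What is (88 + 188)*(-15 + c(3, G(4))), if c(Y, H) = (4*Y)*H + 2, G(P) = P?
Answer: 9660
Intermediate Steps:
c(Y, H) = 2 + 4*H*Y (c(Y, H) = 4*H*Y + 2 = 2 + 4*H*Y)
(88 + 188)*(-15 + c(3, G(4))) = (88 + 188)*(-15 + (2 + 4*4*3)) = 276*(-15 + (2 + 48)) = 276*(-15 + 50) = 276*35 = 9660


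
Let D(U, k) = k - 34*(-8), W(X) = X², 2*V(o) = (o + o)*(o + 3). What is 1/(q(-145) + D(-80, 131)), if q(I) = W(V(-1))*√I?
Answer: 403/164729 - 4*I*√145/164729 ≈ 0.0024464 - 0.0002924*I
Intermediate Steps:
V(o) = o*(3 + o) (V(o) = ((o + o)*(o + 3))/2 = ((2*o)*(3 + o))/2 = (2*o*(3 + o))/2 = o*(3 + o))
D(U, k) = 272 + k (D(U, k) = k + 272 = 272 + k)
q(I) = 4*√I (q(I) = (-(3 - 1))²*√I = (-1*2)²*√I = (-2)²*√I = 4*√I)
1/(q(-145) + D(-80, 131)) = 1/(4*√(-145) + (272 + 131)) = 1/(4*(I*√145) + 403) = 1/(4*I*√145 + 403) = 1/(403 + 4*I*√145)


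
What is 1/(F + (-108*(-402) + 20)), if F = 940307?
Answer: 1/983743 ≈ 1.0165e-6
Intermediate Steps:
1/(F + (-108*(-402) + 20)) = 1/(940307 + (-108*(-402) + 20)) = 1/(940307 + (43416 + 20)) = 1/(940307 + 43436) = 1/983743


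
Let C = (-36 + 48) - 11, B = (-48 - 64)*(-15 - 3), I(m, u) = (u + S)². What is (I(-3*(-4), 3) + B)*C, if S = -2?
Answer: 2017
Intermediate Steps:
I(m, u) = (-2 + u)² (I(m, u) = (u - 2)² = (-2 + u)²)
B = 2016 (B = -112*(-18) = 2016)
C = 1 (C = 12 - 11 = 1)
(I(-3*(-4), 3) + B)*C = ((-2 + 3)² + 2016)*1 = (1² + 2016)*1 = (1 + 2016)*1 = 2017*1 = 2017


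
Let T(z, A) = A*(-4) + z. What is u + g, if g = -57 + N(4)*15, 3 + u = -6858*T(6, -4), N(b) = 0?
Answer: -150936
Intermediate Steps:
T(z, A) = z - 4*A (T(z, A) = -4*A + z = z - 4*A)
u = -150879 (u = -3 - 6858*(6 - 4*(-4)) = -3 - 6858*(6 + 16) = -3 - 6858*22 = -3 - 150876 = -150879)
g = -57 (g = -57 + 0*15 = -57 + 0 = -57)
u + g = -150879 - 57 = -150936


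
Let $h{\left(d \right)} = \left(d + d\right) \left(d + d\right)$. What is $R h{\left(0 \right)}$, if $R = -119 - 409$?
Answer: $0$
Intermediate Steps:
$R = -528$
$h{\left(d \right)} = 4 d^{2}$ ($h{\left(d \right)} = 2 d 2 d = 4 d^{2}$)
$R h{\left(0 \right)} = - 528 \cdot 4 \cdot 0^{2} = - 528 \cdot 4 \cdot 0 = \left(-528\right) 0 = 0$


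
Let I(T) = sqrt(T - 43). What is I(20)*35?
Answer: 35*I*sqrt(23) ≈ 167.85*I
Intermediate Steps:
I(T) = sqrt(-43 + T)
I(20)*35 = sqrt(-43 + 20)*35 = sqrt(-23)*35 = (I*sqrt(23))*35 = 35*I*sqrt(23)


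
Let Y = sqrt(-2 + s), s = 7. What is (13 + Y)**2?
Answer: (13 + sqrt(5))**2 ≈ 232.14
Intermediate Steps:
Y = sqrt(5) (Y = sqrt(-2 + 7) = sqrt(5) ≈ 2.2361)
(13 + Y)**2 = (13 + sqrt(5))**2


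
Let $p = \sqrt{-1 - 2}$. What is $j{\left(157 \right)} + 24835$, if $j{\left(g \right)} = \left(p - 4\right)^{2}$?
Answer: $24848 - 8 i \sqrt{3} \approx 24848.0 - 13.856 i$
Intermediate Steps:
$p = i \sqrt{3}$ ($p = \sqrt{-3} = i \sqrt{3} \approx 1.732 i$)
$j{\left(g \right)} = \left(-4 + i \sqrt{3}\right)^{2}$ ($j{\left(g \right)} = \left(i \sqrt{3} - 4\right)^{2} = \left(-4 + i \sqrt{3}\right)^{2}$)
$j{\left(157 \right)} + 24835 = \left(4 - i \sqrt{3}\right)^{2} + 24835 = 24835 + \left(4 - i \sqrt{3}\right)^{2}$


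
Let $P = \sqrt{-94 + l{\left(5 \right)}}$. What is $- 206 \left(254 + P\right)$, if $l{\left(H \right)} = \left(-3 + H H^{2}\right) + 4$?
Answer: $-52324 - 824 \sqrt{2} \approx -53489.0$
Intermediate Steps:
$l{\left(H \right)} = 1 + H^{3}$ ($l{\left(H \right)} = \left(-3 + H^{3}\right) + 4 = 1 + H^{3}$)
$P = 4 \sqrt{2}$ ($P = \sqrt{-94 + \left(1 + 5^{3}\right)} = \sqrt{-94 + \left(1 + 125\right)} = \sqrt{-94 + 126} = \sqrt{32} = 4 \sqrt{2} \approx 5.6569$)
$- 206 \left(254 + P\right) = - 206 \left(254 + 4 \sqrt{2}\right) = -52324 - 824 \sqrt{2}$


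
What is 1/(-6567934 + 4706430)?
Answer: -1/1861504 ≈ -5.3720e-7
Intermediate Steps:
1/(-6567934 + 4706430) = 1/(-1861504) = -1/1861504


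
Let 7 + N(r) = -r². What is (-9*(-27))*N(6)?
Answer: -10449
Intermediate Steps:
N(r) = -7 - r²
(-9*(-27))*N(6) = (-9*(-27))*(-7 - 1*6²) = 243*(-7 - 1*36) = 243*(-7 - 36) = 243*(-43) = -10449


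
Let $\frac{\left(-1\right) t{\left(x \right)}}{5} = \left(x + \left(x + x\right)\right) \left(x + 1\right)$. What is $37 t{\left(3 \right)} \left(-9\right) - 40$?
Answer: $59900$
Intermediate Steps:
$t{\left(x \right)} = - 15 x \left(1 + x\right)$ ($t{\left(x \right)} = - 5 \left(x + \left(x + x\right)\right) \left(x + 1\right) = - 5 \left(x + 2 x\right) \left(1 + x\right) = - 5 \cdot 3 x \left(1 + x\right) = - 15 x \left(1 + x\right)$)
$37 t{\left(3 \right)} \left(-9\right) - 40 = 37 \left(-15\right) 3 \left(1 + 3\right) \left(-9\right) - 40 = 37 \left(-15\right) 3 \cdot 4 \left(-9\right) - 40 = 37 \left(\left(-180\right) \left(-9\right)\right) - 40 = 37 \cdot 1620 - 40 = 59940 - 40 = 59900$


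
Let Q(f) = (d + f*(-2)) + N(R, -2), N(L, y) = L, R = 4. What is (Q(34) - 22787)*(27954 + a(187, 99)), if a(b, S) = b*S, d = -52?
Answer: -1064233701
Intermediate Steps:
a(b, S) = S*b
Q(f) = -48 - 2*f (Q(f) = (-52 + f*(-2)) + 4 = (-52 - 2*f) + 4 = -48 - 2*f)
(Q(34) - 22787)*(27954 + a(187, 99)) = ((-48 - 2*34) - 22787)*(27954 + 99*187) = ((-48 - 68) - 22787)*(27954 + 18513) = (-116 - 22787)*46467 = -22903*46467 = -1064233701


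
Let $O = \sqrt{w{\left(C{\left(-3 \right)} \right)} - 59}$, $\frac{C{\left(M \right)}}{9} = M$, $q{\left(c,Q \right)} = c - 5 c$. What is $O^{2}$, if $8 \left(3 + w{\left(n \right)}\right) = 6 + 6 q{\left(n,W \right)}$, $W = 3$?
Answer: $\frac{79}{4} \approx 19.75$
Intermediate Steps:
$q{\left(c,Q \right)} = - 4 c$
$C{\left(M \right)} = 9 M$
$w{\left(n \right)} = - \frac{9}{4} - 3 n$ ($w{\left(n \right)} = -3 + \frac{6 + 6 \left(- 4 n\right)}{8} = -3 + \frac{6 - 24 n}{8} = -3 - \left(- \frac{3}{4} + 3 n\right) = - \frac{9}{4} - 3 n$)
$O = \frac{\sqrt{79}}{2}$ ($O = \sqrt{\left(- \frac{9}{4} - 3 \cdot 9 \left(-3\right)\right) - 59} = \sqrt{\left(- \frac{9}{4} - -81\right) - 59} = \sqrt{\left(- \frac{9}{4} + 81\right) - 59} = \sqrt{\frac{315}{4} - 59} = \sqrt{\frac{79}{4}} = \frac{\sqrt{79}}{2} \approx 4.4441$)
$O^{2} = \left(\frac{\sqrt{79}}{2}\right)^{2} = \frac{79}{4}$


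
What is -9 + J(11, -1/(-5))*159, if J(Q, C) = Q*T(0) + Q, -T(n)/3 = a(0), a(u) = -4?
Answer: 22728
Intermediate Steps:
T(n) = 12 (T(n) = -3*(-4) = 12)
J(Q, C) = 13*Q (J(Q, C) = Q*12 + Q = 12*Q + Q = 13*Q)
-9 + J(11, -1/(-5))*159 = -9 + (13*11)*159 = -9 + 143*159 = -9 + 22737 = 22728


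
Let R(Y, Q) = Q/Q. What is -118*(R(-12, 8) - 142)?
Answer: 16638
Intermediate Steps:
R(Y, Q) = 1
-118*(R(-12, 8) - 142) = -118*(1 - 142) = -118*(-141) = 16638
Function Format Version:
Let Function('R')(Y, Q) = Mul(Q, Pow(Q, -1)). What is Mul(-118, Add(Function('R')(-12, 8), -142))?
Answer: 16638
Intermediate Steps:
Function('R')(Y, Q) = 1
Mul(-118, Add(Function('R')(-12, 8), -142)) = Mul(-118, Add(1, -142)) = Mul(-118, -141) = 16638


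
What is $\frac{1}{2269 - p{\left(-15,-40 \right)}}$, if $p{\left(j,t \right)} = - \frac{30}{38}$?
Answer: $\frac{19}{43126} \approx 0.00044057$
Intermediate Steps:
$p{\left(j,t \right)} = - \frac{15}{19}$ ($p{\left(j,t \right)} = \left(-30\right) \frac{1}{38} = - \frac{15}{19}$)
$\frac{1}{2269 - p{\left(-15,-40 \right)}} = \frac{1}{2269 - - \frac{15}{19}} = \frac{1}{2269 + \frac{15}{19}} = \frac{1}{\frac{43126}{19}} = \frac{19}{43126}$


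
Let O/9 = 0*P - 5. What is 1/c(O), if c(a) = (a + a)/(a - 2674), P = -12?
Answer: 2719/90 ≈ 30.211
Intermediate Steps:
O = -45 (O = 9*(0*(-12) - 5) = 9*(0 - 5) = 9*(-5) = -45)
c(a) = 2*a/(-2674 + a) (c(a) = (2*a)/(-2674 + a) = 2*a/(-2674 + a))
1/c(O) = 1/(2*(-45)/(-2674 - 45)) = 1/(2*(-45)/(-2719)) = 1/(2*(-45)*(-1/2719)) = 1/(90/2719) = 2719/90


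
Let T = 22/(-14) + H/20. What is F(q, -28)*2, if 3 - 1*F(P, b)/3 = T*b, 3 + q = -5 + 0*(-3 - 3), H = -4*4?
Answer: -1902/5 ≈ -380.40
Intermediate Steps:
H = -16
T = -83/35 (T = 22/(-14) - 16/20 = 22*(-1/14) - 16*1/20 = -11/7 - ⅘ = -83/35 ≈ -2.3714)
q = -8 (q = -3 + (-5 + 0*(-3 - 3)) = -3 + (-5 + 0*(-6)) = -3 + (-5 + 0) = -3 - 5 = -8)
F(P, b) = 9 + 249*b/35 (F(P, b) = 9 - (-249)*b/35 = 9 + 249*b/35)
F(q, -28)*2 = (9 + (249/35)*(-28))*2 = (9 - 996/5)*2 = -951/5*2 = -1902/5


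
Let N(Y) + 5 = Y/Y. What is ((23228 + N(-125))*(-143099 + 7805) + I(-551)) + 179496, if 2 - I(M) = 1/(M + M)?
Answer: -3462360970515/1102 ≈ -3.1419e+9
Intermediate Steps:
N(Y) = -4 (N(Y) = -5 + Y/Y = -5 + 1 = -4)
I(M) = 2 - 1/(2*M) (I(M) = 2 - 1/(M + M) = 2 - 1/(2*M))
((23228 + N(-125))*(-143099 + 7805) + I(-551)) + 179496 = ((23228 - 4)*(-143099 + 7805) + (2 - ½/(-551))) + 179496 = (23224*(-135294) + (2 - ½*(-1/551))) + 179496 = (-3142067856 + (2 + 1/1102)) + 179496 = (-3142067856 + 2205/1102) + 179496 = -3462558775107/1102 + 179496 = -3462360970515/1102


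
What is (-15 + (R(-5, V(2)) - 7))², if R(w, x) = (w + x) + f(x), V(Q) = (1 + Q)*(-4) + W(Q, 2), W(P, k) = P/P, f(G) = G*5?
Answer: 8649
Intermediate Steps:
f(G) = 5*G
W(P, k) = 1
V(Q) = -3 - 4*Q (V(Q) = (1 + Q)*(-4) + 1 = (-4 - 4*Q) + 1 = -3 - 4*Q)
R(w, x) = w + 6*x (R(w, x) = (w + x) + 5*x = w + 6*x)
(-15 + (R(-5, V(2)) - 7))² = (-15 + ((-5 + 6*(-3 - 4*2)) - 7))² = (-15 + ((-5 + 6*(-3 - 8)) - 7))² = (-15 + ((-5 + 6*(-11)) - 7))² = (-15 + ((-5 - 66) - 7))² = (-15 + (-71 - 7))² = (-15 - 78)² = (-93)² = 8649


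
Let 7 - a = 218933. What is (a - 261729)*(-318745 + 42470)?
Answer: 132792960125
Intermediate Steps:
a = -218926 (a = 7 - 1*218933 = 7 - 218933 = -218926)
(a - 261729)*(-318745 + 42470) = (-218926 - 261729)*(-318745 + 42470) = -480655*(-276275) = 132792960125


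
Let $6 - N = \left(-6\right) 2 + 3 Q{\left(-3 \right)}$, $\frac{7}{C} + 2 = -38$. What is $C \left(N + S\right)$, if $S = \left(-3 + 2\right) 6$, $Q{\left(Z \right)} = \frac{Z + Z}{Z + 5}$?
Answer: $- \frac{147}{40} \approx -3.675$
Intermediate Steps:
$C = - \frac{7}{40}$ ($C = \frac{7}{-2 - 38} = \frac{7}{-40} = 7 \left(- \frac{1}{40}\right) = - \frac{7}{40} \approx -0.175$)
$Q{\left(Z \right)} = \frac{2 Z}{5 + Z}$
$S = -6$ ($S = \left(-1\right) 6 = -6$)
$N = 27$ ($N = 6 - \left(\left(-6\right) 2 + 3 \cdot 2 \left(-3\right) \frac{1}{5 - 3}\right) = 6 - \left(-12 + 3 \cdot 2 \left(-3\right) \frac{1}{2}\right) = 6 - \left(-12 + 3 \left(-3\right)\right) = 6 - \left(-12 - 9\right) = 6 - -21 = 6 + 21 = 27$)
$C \left(N + S\right) = - \frac{7 \left(27 - 6\right)}{40} = \left(- \frac{7}{40}\right) 21 = - \frac{147}{40}$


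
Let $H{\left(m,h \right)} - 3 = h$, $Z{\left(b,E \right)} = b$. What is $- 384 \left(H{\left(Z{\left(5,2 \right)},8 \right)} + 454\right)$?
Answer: $-178560$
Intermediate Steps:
$H{\left(m,h \right)} = 3 + h$
$- 384 \left(H{\left(Z{\left(5,2 \right)},8 \right)} + 454\right) = - 384 \left(\left(3 + 8\right) + 454\right) = - 384 \left(11 + 454\right) = \left(-384\right) 465 = -178560$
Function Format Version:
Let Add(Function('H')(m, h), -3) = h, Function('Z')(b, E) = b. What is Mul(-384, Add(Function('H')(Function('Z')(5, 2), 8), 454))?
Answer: -178560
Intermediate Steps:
Function('H')(m, h) = Add(3, h)
Mul(-384, Add(Function('H')(Function('Z')(5, 2), 8), 454)) = Mul(-384, Add(Add(3, 8), 454)) = Mul(-384, Add(11, 454)) = Mul(-384, 465) = -178560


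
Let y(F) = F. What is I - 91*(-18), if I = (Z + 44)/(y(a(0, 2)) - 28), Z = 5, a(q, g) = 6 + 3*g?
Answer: 26159/16 ≈ 1634.9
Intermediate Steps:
I = -49/16 (I = (5 + 44)/((6 + 3*2) - 28) = 49/((6 + 6) - 28) = 49/(12 - 28) = 49/(-16) = 49*(-1/16) = -49/16 ≈ -3.0625)
I - 91*(-18) = -49/16 - 91*(-18) = -49/16 - 13*(-126) = -49/16 + 1638 = 26159/16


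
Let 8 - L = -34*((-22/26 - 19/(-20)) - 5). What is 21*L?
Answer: -432621/130 ≈ -3327.9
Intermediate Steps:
L = -20601/130 (L = 8 - (-34)*((-22/26 - 19/(-20)) - 5) = 8 - (-34)*((-22*1/26 - 19*(-1/20)) - 5) = 8 - (-34)*((-11/13 + 19/20) - 5) = 8 - (-34)*(27/260 - 5) = 8 - (-34)*(-1273)/260 = 8 - 1*21641/130 = 8 - 21641/130 = -20601/130 ≈ -158.47)
21*L = 21*(-20601/130) = -432621/130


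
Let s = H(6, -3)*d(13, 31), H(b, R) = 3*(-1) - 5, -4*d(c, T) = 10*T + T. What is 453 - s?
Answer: -229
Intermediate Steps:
d(c, T) = -11*T/4 (d(c, T) = -(10*T + T)/4 = -11*T/4)
H(b, R) = -8 (H(b, R) = -3 - 5 = -8)
s = 682 (s = -(-22)*31 = -8*(-341/4) = 682)
453 - s = 453 - 1*682 = 453 - 682 = -229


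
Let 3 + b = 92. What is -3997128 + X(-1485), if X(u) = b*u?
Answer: -4129293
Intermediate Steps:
b = 89 (b = -3 + 92 = 89)
X(u) = 89*u
-3997128 + X(-1485) = -3997128 + 89*(-1485) = -3997128 - 132165 = -4129293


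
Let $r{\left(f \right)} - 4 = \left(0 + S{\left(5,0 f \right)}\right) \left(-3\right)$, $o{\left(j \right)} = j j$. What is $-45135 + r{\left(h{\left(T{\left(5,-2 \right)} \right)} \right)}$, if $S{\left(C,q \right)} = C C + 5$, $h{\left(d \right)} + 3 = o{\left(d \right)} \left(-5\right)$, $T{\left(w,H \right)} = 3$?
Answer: $-45221$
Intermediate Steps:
$o{\left(j \right)} = j^{2}$
$h{\left(d \right)} = -3 - 5 d^{2}$ ($h{\left(d \right)} = -3 + d^{2} \left(-5\right) = -3 - 5 d^{2}$)
$S{\left(C,q \right)} = 5 + C^{2}$ ($S{\left(C,q \right)} = C^{2} + 5 = 5 + C^{2}$)
$r{\left(f \right)} = -86$ ($r{\left(f \right)} = 4 + \left(0 + \left(5 + 5^{2}\right)\right) \left(-3\right) = 4 + \left(0 + \left(5 + 25\right)\right) \left(-3\right) = 4 + \left(0 + 30\right) \left(-3\right) = 4 + 30 \left(-3\right) = 4 - 90 = -86$)
$-45135 + r{\left(h{\left(T{\left(5,-2 \right)} \right)} \right)} = -45135 - 86 = -45221$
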